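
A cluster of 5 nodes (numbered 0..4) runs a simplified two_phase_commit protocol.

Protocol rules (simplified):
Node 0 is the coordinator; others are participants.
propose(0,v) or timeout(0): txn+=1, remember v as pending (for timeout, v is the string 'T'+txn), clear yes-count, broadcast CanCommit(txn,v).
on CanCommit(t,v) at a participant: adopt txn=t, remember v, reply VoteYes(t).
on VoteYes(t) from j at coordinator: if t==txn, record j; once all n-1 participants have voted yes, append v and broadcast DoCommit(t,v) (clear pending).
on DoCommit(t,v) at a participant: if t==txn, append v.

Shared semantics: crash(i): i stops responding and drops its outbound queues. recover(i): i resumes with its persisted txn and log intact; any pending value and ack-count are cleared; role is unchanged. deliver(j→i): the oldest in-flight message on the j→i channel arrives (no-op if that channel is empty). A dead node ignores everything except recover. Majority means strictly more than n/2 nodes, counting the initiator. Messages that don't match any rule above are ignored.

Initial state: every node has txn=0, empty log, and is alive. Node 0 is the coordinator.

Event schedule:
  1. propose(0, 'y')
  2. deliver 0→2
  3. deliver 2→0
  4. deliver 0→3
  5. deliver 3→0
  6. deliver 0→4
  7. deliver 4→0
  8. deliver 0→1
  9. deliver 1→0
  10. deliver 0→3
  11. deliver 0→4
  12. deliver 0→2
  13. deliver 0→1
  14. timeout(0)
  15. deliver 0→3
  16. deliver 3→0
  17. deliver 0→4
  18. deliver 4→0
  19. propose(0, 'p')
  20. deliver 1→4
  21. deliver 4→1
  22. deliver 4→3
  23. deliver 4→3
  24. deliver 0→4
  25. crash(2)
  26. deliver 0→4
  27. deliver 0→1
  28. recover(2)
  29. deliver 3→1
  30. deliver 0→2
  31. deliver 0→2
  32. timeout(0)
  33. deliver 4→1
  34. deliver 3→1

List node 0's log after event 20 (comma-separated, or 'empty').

[1] propose(0,'y') → N0(coor t1 [-])
[2] deliver 0→2 → N2(part t1 [-])
[3] deliver 2→0 → ∅
[4] deliver 0→3 → N3(part t1 [-])
[5] deliver 3→0 → ∅
[6] deliver 0→4 → N4(part t1 [-])
[7] deliver 4→0 → ∅
[8] deliver 0→1 → N1(part t1 [-])
[9] deliver 1→0 → N0(coor t1 [y])
[10] deliver 0→3 → N3(part t1 [y])
[11] deliver 0→4 → N4(part t1 [y])
[12] deliver 0→2 → N2(part t1 [y])
[13] deliver 0→1 → N1(part t1 [y])
[14] timeout(0) → N0(coor t2 [y])
[15] deliver 0→3 → N3(part t2 [y])
[16] deliver 3→0 → ∅
[17] deliver 0→4 → N4(part t2 [y])
[18] deliver 4→0 → ∅
[19] propose(0,'p') → N0(coor t3 [y])
[20] deliver 1→4 → ∅

y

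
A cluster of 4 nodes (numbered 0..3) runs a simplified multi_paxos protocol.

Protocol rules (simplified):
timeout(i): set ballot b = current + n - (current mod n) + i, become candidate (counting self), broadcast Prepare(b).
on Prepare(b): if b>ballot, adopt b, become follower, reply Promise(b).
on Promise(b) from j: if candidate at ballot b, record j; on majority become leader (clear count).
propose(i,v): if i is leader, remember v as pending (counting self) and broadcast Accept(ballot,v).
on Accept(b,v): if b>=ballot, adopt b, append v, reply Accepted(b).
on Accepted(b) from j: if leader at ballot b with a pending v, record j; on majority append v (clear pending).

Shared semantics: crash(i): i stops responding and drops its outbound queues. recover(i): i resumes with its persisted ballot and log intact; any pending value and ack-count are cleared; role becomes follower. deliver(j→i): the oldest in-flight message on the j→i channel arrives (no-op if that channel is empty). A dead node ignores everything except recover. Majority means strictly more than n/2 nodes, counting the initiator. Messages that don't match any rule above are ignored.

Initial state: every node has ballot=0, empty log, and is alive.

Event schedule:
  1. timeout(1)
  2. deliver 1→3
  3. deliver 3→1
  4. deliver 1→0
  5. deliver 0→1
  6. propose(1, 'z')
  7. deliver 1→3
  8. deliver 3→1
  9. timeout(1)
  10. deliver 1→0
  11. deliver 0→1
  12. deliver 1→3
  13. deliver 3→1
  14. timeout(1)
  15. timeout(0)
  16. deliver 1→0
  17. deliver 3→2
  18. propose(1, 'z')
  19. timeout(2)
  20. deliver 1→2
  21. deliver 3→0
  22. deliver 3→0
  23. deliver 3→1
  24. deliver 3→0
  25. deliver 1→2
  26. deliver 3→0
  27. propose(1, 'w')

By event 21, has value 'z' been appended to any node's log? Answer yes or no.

e1 timeout(1): 1[cand,b=5,-]
e2 deliver 1→3: 3[foll,b=5,-]
e3 deliver 3→1: ·
e4 deliver 1→0: 0[foll,b=5,-]
e5 deliver 0→1: 1[lead,b=5,-]
e6 propose(1,'z'): ·
e7 deliver 1→3: 3[foll,b=5,z]
e8 deliver 3→1: ·
e9 timeout(1): 1[cand,b=9,-]
e10 deliver 1→0: 0[foll,b=5,z]
e11 deliver 0→1: ·
e12 deliver 1→3: 3[foll,b=9,z]
e13 deliver 3→1: ·
e14 timeout(1): 1[cand,b=13,-]
e15 timeout(0): 0[cand,b=8,z]
e16 deliver 1→0: 0[foll,b=9,z]
e17 deliver 3→2: ·
e18 propose(1,'z'): ·
e19 timeout(2): 2[cand,b=6,-]
e20 deliver 1→2: ·
e21 deliver 3→0: ·

yes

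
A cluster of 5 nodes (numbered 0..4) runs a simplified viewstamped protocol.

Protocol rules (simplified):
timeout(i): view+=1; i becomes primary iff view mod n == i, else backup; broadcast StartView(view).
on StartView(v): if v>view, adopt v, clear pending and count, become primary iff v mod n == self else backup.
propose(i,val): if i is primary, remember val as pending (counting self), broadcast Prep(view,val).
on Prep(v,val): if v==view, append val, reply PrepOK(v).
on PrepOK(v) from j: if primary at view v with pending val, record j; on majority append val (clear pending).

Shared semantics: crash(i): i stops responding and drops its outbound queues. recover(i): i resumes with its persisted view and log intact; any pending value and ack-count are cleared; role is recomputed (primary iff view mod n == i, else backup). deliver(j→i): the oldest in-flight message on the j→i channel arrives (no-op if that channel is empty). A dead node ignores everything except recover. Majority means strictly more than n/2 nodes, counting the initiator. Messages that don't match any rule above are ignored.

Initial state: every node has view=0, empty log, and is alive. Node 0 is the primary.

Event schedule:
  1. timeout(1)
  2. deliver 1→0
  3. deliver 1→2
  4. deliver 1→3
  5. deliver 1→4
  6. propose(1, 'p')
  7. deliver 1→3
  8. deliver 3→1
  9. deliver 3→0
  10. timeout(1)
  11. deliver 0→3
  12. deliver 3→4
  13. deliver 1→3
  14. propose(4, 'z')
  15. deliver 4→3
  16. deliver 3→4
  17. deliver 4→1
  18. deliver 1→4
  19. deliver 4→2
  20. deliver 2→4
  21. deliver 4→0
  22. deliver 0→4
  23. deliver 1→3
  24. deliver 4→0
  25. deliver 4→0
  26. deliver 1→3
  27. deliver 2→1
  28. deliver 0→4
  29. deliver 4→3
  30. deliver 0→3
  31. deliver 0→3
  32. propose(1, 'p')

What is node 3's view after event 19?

after 1 — timeout(1): n1:prim/v1/[-]
after 2 — deliver 1→0: n0:back/v1/[-]
after 3 — deliver 1→2: n2:back/v1/[-]
after 4 — deliver 1→3: n3:back/v1/[-]
after 5 — deliver 1→4: n4:back/v1/[-]
after 6 — propose(1,'p'): ·
after 7 — deliver 1→3: n3:back/v1/[p]
after 8 — deliver 3→1: ·
after 9 — deliver 3→0: ·
after 10 — timeout(1): n1:back/v2/[-]
after 11 — deliver 0→3: ·
after 12 — deliver 3→4: ·
after 13 — deliver 1→3: n3:back/v2/[p]
after 14 — propose(4,'z'): ·
after 15 — deliver 4→3: ·
after 16 — deliver 3→4: ·
after 17 — deliver 4→1: ·
after 18 — deliver 1→4: n4:back/v1/[p]
after 19 — deliver 4→2: ·

2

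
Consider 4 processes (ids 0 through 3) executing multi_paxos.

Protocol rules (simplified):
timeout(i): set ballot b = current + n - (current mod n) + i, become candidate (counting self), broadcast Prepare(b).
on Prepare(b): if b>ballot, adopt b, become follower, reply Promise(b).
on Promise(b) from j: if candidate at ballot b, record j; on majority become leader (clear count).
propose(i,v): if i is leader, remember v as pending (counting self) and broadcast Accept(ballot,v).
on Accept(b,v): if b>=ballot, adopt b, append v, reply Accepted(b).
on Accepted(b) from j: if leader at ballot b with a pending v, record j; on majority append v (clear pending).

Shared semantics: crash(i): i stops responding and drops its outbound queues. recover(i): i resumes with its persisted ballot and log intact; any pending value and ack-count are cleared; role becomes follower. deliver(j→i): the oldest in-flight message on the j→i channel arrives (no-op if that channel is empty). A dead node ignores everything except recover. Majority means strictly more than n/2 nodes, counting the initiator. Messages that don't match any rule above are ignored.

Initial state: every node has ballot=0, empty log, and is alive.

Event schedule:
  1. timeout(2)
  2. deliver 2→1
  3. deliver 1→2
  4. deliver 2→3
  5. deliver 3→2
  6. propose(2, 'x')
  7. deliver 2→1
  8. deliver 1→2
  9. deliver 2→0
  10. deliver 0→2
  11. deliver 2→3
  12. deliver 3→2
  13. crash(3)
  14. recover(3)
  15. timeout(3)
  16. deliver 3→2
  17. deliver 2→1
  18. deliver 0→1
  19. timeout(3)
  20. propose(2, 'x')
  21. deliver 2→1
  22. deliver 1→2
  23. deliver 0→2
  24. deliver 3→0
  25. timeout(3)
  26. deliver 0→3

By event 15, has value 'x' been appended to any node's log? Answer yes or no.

[1] timeout(2) → N2(cand b6 [-])
[2] deliver 2→1 → N1(foll b6 [-])
[3] deliver 1→2 → ∅
[4] deliver 2→3 → N3(foll b6 [-])
[5] deliver 3→2 → N2(lead b6 [-])
[6] propose(2,'x') → ∅
[7] deliver 2→1 → N1(foll b6 [x])
[8] deliver 1→2 → ∅
[9] deliver 2→0 → N0(foll b6 [-])
[10] deliver 0→2 → ∅
[11] deliver 2→3 → N3(foll b6 [x])
[12] deliver 3→2 → N2(lead b6 [x])
[13] crash(3) → N3(✗foll b6 [x])
[14] recover(3) → N3(foll b6 [x])
[15] timeout(3) → N3(cand b11 [x])

yes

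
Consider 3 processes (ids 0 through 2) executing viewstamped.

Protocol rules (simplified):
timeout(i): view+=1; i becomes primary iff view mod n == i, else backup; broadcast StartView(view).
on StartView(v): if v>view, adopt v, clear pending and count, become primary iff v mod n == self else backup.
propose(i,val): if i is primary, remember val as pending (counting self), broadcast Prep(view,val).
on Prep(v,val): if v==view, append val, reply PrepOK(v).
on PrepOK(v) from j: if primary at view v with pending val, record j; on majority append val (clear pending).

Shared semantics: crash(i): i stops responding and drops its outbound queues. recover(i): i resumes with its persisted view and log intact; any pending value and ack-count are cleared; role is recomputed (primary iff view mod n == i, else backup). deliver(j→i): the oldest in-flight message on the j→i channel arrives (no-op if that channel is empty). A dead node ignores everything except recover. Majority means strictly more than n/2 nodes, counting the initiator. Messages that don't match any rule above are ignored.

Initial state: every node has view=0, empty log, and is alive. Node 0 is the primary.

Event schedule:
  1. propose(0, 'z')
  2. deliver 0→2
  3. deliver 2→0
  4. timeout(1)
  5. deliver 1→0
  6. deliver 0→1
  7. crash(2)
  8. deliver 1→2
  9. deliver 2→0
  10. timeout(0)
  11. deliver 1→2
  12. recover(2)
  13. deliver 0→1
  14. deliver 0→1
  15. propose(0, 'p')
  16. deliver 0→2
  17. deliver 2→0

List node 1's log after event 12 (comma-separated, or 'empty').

empty

e1 propose(0,'z'): ·
e2 deliver 0→2: 2[back,v=0,z]
e3 deliver 2→0: 0[prim,v=0,z]
e4 timeout(1): 1[prim,v=1,-]
e5 deliver 1→0: 0[back,v=1,z]
e6 deliver 0→1: ·
e7 crash(2): 2[✗back,v=0,z]
e8 deliver 1→2: ·
e9 deliver 2→0: ·
e10 timeout(0): 0[back,v=2,z]
e11 deliver 1→2: ·
e12 recover(2): 2[back,v=0,z]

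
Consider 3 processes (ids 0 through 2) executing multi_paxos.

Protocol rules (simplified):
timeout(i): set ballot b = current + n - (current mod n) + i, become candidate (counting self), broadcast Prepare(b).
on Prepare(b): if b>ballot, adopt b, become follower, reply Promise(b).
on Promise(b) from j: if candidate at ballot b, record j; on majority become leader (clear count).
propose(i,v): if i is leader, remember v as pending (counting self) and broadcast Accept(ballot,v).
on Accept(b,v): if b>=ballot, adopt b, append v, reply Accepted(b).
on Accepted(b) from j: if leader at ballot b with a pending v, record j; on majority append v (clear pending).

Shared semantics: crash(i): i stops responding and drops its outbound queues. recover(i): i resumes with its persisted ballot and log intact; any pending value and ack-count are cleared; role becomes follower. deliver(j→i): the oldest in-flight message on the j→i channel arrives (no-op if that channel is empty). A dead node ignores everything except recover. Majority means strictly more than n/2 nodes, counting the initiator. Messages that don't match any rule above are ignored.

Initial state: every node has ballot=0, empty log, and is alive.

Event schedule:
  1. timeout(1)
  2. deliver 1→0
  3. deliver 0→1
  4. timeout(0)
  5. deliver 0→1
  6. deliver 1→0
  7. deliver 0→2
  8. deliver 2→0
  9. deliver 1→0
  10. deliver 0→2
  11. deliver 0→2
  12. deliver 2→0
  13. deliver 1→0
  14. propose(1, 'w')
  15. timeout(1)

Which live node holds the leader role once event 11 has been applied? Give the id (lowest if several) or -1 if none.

0

e1 timeout(1): 1[cand,b=4,-]
e2 deliver 1→0: 0[foll,b=4,-]
e3 deliver 0→1: 1[lead,b=4,-]
e4 timeout(0): 0[cand,b=6,-]
e5 deliver 0→1: 1[foll,b=6,-]
e6 deliver 1→0: 0[lead,b=6,-]
e7 deliver 0→2: 2[foll,b=6,-]
e8 deliver 2→0: ·
e9 deliver 1→0: ·
e10 deliver 0→2: ·
e11 deliver 0→2: ·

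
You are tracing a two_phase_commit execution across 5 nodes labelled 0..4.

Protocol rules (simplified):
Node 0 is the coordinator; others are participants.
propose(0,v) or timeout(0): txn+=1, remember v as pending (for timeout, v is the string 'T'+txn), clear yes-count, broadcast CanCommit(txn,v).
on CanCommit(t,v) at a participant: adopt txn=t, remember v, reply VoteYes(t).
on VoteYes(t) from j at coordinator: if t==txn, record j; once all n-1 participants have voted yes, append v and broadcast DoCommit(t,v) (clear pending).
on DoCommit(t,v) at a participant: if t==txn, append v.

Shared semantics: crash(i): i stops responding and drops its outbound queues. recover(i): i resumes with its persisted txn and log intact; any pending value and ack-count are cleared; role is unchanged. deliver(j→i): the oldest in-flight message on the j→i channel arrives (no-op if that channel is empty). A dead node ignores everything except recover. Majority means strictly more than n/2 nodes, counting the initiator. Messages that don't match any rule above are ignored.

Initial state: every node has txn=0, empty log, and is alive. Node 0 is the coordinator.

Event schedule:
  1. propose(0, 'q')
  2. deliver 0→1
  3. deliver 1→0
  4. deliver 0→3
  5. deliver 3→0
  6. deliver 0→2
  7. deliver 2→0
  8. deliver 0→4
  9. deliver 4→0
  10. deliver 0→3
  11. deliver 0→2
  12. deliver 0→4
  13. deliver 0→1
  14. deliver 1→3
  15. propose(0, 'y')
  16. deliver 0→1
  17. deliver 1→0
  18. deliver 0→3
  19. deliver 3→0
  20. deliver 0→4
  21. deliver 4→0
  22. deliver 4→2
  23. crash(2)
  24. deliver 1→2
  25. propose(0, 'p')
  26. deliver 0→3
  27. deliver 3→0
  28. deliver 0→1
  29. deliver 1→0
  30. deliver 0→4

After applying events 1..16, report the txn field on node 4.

1

after 1 — propose(0,'q'): n0:coor/t1/[-]
after 2 — deliver 0→1: n1:part/t1/[-]
after 3 — deliver 1→0: ·
after 4 — deliver 0→3: n3:part/t1/[-]
after 5 — deliver 3→0: ·
after 6 — deliver 0→2: n2:part/t1/[-]
after 7 — deliver 2→0: ·
after 8 — deliver 0→4: n4:part/t1/[-]
after 9 — deliver 4→0: n0:coor/t1/[q]
after 10 — deliver 0→3: n3:part/t1/[q]
after 11 — deliver 0→2: n2:part/t1/[q]
after 12 — deliver 0→4: n4:part/t1/[q]
after 13 — deliver 0→1: n1:part/t1/[q]
after 14 — deliver 1→3: ·
after 15 — propose(0,'y'): n0:coor/t2/[q]
after 16 — deliver 0→1: n1:part/t2/[q]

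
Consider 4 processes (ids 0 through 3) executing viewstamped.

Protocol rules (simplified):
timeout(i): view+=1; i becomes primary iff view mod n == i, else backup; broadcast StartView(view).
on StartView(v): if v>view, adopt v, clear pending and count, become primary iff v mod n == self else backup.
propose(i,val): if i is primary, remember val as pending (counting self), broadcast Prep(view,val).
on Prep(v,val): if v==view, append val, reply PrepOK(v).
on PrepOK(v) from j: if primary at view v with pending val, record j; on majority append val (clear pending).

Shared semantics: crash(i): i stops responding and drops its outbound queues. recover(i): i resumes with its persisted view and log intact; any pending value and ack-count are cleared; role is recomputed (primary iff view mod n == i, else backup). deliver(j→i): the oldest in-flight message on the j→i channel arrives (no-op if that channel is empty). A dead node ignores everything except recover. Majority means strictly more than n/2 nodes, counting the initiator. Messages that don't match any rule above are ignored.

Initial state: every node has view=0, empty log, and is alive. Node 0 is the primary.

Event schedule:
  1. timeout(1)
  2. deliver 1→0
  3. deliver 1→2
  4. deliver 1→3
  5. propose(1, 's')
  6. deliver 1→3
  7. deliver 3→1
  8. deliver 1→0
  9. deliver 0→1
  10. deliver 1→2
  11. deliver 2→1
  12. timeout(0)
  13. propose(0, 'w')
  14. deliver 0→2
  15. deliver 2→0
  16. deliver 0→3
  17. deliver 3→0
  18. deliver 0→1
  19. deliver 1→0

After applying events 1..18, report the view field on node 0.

2

after 1 — timeout(1): n1:prim/v1/[-]
after 2 — deliver 1→0: n0:back/v1/[-]
after 3 — deliver 1→2: n2:back/v1/[-]
after 4 — deliver 1→3: n3:back/v1/[-]
after 5 — propose(1,'s'): ·
after 6 — deliver 1→3: n3:back/v1/[s]
after 7 — deliver 3→1: ·
after 8 — deliver 1→0: n0:back/v1/[s]
after 9 — deliver 0→1: n1:prim/v1/[s]
after 10 — deliver 1→2: n2:back/v1/[s]
after 11 — deliver 2→1: ·
after 12 — timeout(0): n0:back/v2/[s]
after 13 — propose(0,'w'): ·
after 14 — deliver 0→2: n2:prim/v2/[s]
after 15 — deliver 2→0: ·
after 16 — deliver 0→3: n3:back/v2/[s]
after 17 — deliver 3→0: ·
after 18 — deliver 0→1: n1:back/v2/[s]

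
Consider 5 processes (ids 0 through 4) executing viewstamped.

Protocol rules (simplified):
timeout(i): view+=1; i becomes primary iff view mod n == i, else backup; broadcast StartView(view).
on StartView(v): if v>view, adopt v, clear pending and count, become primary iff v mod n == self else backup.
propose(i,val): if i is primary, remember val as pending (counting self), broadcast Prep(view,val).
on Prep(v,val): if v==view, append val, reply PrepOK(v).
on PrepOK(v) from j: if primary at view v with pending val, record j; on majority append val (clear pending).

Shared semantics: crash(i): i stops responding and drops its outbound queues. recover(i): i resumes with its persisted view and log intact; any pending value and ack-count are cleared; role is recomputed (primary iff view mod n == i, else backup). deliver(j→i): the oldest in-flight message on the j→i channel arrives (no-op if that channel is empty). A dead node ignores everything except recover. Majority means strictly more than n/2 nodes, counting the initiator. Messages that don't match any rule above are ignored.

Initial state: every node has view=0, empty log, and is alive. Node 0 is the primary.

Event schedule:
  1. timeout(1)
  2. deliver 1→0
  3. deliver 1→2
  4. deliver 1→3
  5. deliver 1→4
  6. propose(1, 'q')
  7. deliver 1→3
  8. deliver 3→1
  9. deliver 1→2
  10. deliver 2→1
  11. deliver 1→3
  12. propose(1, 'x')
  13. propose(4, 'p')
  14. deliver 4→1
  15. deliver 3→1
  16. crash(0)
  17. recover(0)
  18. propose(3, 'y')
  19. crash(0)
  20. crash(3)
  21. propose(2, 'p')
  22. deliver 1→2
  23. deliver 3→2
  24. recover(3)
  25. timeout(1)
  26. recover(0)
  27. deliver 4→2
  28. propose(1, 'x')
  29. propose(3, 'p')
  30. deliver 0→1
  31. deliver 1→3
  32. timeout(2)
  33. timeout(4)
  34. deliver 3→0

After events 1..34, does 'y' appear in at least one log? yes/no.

e1 timeout(1): 1[prim,v=1,-]
e2 deliver 1→0: 0[back,v=1,-]
e3 deliver 1→2: 2[back,v=1,-]
e4 deliver 1→3: 3[back,v=1,-]
e5 deliver 1→4: 4[back,v=1,-]
e6 propose(1,'q'): ·
e7 deliver 1→3: 3[back,v=1,q]
e8 deliver 3→1: ·
e9 deliver 1→2: 2[back,v=1,q]
e10 deliver 2→1: 1[prim,v=1,q]
e11 deliver 1→3: ·
e12 propose(1,'x'): ·
e13 propose(4,'p'): ·
e14 deliver 4→1: ·
e15 deliver 3→1: ·
e16 crash(0): 0[✗back,v=1,-]
e17 recover(0): 0[back,v=1,-]
e18 propose(3,'y'): ·
e19 crash(0): 0[✗back,v=1,-]
e20 crash(3): 3[✗back,v=1,q]
e21 propose(2,'p'): ·
e22 deliver 1→2: 2[back,v=1,q,x]
e23 deliver 3→2: ·
e24 recover(3): 3[back,v=1,q]
e25 timeout(1): 1[back,v=2,q]
e26 recover(0): 0[back,v=1,-]
e27 deliver 4→2: ·
e28 propose(1,'x'): ·
e29 propose(3,'p'): ·
e30 deliver 0→1: ·
e31 deliver 1→3: 3[back,v=1,q,x]
e32 timeout(2): 2[prim,v=2,q,x]
e33 timeout(4): 4[back,v=2,-]
e34 deliver 3→0: ·

no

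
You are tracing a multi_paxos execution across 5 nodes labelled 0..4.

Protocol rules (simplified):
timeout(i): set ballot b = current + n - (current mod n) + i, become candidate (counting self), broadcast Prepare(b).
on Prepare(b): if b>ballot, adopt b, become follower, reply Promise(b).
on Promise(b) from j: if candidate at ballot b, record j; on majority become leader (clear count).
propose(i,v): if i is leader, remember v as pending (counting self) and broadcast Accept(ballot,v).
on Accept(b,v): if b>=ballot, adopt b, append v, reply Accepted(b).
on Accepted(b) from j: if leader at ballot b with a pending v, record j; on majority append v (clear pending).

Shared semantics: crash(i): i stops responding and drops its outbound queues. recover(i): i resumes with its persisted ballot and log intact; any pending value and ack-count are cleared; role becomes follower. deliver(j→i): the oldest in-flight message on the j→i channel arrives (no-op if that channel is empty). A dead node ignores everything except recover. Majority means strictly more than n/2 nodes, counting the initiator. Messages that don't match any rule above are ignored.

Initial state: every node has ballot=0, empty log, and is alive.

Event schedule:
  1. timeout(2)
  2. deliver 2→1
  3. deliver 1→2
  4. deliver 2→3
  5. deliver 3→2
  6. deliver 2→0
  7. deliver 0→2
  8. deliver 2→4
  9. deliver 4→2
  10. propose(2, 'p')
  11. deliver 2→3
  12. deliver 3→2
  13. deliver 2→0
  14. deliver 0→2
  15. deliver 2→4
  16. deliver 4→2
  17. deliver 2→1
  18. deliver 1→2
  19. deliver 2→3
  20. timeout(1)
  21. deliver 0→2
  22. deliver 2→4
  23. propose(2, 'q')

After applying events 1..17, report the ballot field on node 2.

[1] timeout(2) → N2(cand b7 [-])
[2] deliver 2→1 → N1(foll b7 [-])
[3] deliver 1→2 → ∅
[4] deliver 2→3 → N3(foll b7 [-])
[5] deliver 3→2 → N2(lead b7 [-])
[6] deliver 2→0 → N0(foll b7 [-])
[7] deliver 0→2 → ∅
[8] deliver 2→4 → N4(foll b7 [-])
[9] deliver 4→2 → ∅
[10] propose(2,'p') → ∅
[11] deliver 2→3 → N3(foll b7 [p])
[12] deliver 3→2 → ∅
[13] deliver 2→0 → N0(foll b7 [p])
[14] deliver 0→2 → N2(lead b7 [p])
[15] deliver 2→4 → N4(foll b7 [p])
[16] deliver 4→2 → ∅
[17] deliver 2→1 → N1(foll b7 [p])

7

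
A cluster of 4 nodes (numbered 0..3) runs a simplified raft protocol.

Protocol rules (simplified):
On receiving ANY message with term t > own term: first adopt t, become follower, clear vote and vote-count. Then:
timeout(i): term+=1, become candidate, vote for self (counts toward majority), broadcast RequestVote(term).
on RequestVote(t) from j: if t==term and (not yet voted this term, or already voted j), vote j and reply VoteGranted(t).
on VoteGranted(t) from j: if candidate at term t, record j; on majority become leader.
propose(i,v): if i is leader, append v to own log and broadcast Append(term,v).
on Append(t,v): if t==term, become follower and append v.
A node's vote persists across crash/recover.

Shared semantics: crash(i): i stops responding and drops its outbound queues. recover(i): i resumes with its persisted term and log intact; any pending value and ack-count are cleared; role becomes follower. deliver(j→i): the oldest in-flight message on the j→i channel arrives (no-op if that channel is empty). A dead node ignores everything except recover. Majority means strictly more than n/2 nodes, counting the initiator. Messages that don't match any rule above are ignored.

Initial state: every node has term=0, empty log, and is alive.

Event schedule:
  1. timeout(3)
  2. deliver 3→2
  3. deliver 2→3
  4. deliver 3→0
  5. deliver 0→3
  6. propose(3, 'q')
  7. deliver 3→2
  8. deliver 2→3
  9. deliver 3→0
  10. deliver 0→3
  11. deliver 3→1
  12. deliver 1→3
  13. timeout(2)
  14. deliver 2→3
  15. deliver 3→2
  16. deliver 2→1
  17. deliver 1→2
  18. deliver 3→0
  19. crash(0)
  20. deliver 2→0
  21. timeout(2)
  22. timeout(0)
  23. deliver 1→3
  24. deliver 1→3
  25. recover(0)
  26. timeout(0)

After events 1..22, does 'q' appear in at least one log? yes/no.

yes

e1 timeout(3): 3[cand,t=1,-]
e2 deliver 3→2: 2[foll,t=1,-]
e3 deliver 2→3: ·
e4 deliver 3→0: 0[foll,t=1,-]
e5 deliver 0→3: 3[lead,t=1,-]
e6 propose(3,'q'): 3[lead,t=1,q]
e7 deliver 3→2: 2[foll,t=1,q]
e8 deliver 2→3: ·
e9 deliver 3→0: 0[foll,t=1,q]
e10 deliver 0→3: ·
e11 deliver 3→1: 1[foll,t=1,-]
e12 deliver 1→3: ·
e13 timeout(2): 2[cand,t=2,q]
e14 deliver 2→3: 3[foll,t=2,q]
e15 deliver 3→2: ·
e16 deliver 2→1: 1[foll,t=2,-]
e17 deliver 1→2: 2[lead,t=2,q]
e18 deliver 3→0: ·
e19 crash(0): 0[✗foll,t=1,q]
e20 deliver 2→0: ·
e21 timeout(2): 2[cand,t=3,q]
e22 timeout(0): ·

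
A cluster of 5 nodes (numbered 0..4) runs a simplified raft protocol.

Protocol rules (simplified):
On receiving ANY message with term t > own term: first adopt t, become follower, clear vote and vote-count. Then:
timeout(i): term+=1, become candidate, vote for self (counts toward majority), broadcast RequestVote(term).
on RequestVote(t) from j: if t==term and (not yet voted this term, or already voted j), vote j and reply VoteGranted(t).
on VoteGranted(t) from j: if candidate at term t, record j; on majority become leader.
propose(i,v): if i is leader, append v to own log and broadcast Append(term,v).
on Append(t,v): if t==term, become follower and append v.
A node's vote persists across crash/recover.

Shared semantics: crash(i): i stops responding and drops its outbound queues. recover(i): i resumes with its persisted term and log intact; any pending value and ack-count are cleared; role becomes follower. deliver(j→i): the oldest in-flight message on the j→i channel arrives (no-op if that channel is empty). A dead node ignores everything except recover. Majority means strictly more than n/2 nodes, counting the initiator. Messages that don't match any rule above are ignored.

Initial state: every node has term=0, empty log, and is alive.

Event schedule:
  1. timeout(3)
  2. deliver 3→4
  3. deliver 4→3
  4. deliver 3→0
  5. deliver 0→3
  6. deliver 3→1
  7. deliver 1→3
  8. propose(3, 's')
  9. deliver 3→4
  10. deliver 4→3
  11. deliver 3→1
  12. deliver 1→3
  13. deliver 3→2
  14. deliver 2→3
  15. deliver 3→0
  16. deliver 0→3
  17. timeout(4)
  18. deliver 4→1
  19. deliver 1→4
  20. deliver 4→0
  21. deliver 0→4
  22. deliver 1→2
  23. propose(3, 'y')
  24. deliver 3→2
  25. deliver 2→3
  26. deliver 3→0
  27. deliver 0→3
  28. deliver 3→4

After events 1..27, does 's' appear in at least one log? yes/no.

e1 timeout(3): 3[cand,t=1,-]
e2 deliver 3→4: 4[foll,t=1,-]
e3 deliver 4→3: ·
e4 deliver 3→0: 0[foll,t=1,-]
e5 deliver 0→3: 3[lead,t=1,-]
e6 deliver 3→1: 1[foll,t=1,-]
e7 deliver 1→3: ·
e8 propose(3,'s'): 3[lead,t=1,s]
e9 deliver 3→4: 4[foll,t=1,s]
e10 deliver 4→3: ·
e11 deliver 3→1: 1[foll,t=1,s]
e12 deliver 1→3: ·
e13 deliver 3→2: 2[foll,t=1,-]
e14 deliver 2→3: ·
e15 deliver 3→0: 0[foll,t=1,s]
e16 deliver 0→3: ·
e17 timeout(4): 4[cand,t=2,s]
e18 deliver 4→1: 1[foll,t=2,s]
e19 deliver 1→4: ·
e20 deliver 4→0: 0[foll,t=2,s]
e21 deliver 0→4: 4[lead,t=2,s]
e22 deliver 1→2: ·
e23 propose(3,'y'): 3[lead,t=1,s,y]
e24 deliver 3→2: 2[foll,t=1,s]
e25 deliver 2→3: ·
e26 deliver 3→0: ·
e27 deliver 0→3: ·

yes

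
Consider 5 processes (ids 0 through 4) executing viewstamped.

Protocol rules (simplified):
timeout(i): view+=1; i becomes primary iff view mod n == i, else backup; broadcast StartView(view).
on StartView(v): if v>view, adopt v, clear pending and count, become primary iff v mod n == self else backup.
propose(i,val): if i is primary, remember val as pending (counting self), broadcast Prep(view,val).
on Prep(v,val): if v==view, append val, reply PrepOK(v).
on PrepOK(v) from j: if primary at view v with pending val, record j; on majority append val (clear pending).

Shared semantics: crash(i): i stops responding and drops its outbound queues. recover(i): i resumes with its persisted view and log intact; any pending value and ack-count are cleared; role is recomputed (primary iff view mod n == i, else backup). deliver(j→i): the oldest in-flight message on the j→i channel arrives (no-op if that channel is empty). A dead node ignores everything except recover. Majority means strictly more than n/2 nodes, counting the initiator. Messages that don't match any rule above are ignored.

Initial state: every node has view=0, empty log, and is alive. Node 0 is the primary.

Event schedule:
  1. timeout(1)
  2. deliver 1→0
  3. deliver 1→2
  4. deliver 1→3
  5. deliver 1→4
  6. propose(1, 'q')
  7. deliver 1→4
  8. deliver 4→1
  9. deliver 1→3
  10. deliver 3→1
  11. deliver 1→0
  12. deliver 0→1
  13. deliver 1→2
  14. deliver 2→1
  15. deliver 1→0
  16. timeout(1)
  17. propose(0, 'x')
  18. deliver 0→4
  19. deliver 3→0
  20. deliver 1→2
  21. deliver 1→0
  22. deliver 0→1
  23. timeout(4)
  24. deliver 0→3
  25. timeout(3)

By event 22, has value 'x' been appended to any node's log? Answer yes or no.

no

after 1 — timeout(1): n1:prim/v1/[-]
after 2 — deliver 1→0: n0:back/v1/[-]
after 3 — deliver 1→2: n2:back/v1/[-]
after 4 — deliver 1→3: n3:back/v1/[-]
after 5 — deliver 1→4: n4:back/v1/[-]
after 6 — propose(1,'q'): ·
after 7 — deliver 1→4: n4:back/v1/[q]
after 8 — deliver 4→1: ·
after 9 — deliver 1→3: n3:back/v1/[q]
after 10 — deliver 3→1: n1:prim/v1/[q]
after 11 — deliver 1→0: n0:back/v1/[q]
after 12 — deliver 0→1: ·
after 13 — deliver 1→2: n2:back/v1/[q]
after 14 — deliver 2→1: ·
after 15 — deliver 1→0: ·
after 16 — timeout(1): n1:back/v2/[q]
after 17 — propose(0,'x'): ·
after 18 — deliver 0→4: ·
after 19 — deliver 3→0: ·
after 20 — deliver 1→2: n2:prim/v2/[q]
after 21 — deliver 1→0: n0:back/v2/[q]
after 22 — deliver 0→1: ·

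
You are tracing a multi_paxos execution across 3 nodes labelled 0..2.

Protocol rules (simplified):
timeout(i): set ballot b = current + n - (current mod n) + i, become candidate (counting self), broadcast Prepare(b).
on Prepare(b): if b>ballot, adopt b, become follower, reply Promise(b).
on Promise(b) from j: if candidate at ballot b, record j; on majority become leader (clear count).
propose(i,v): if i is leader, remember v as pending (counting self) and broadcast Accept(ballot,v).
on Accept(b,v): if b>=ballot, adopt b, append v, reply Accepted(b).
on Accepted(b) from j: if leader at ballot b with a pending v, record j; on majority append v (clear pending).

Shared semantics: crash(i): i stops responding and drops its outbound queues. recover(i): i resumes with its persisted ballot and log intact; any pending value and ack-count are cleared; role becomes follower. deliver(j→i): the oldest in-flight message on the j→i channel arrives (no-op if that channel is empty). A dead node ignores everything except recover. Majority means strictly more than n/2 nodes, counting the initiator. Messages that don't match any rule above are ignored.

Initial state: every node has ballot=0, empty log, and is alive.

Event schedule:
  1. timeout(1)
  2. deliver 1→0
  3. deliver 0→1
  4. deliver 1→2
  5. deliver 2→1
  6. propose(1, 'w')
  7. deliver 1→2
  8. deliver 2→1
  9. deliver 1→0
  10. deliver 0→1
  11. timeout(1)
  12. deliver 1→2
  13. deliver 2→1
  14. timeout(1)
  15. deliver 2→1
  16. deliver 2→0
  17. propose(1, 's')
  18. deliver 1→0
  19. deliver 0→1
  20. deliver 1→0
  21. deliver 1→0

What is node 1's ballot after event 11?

step 1 timeout(1): 1={cand,b=4,log=-}
step 2 deliver 1→0: 0={foll,b=4,log=-}
step 3 deliver 0→1: 1={lead,b=4,log=-}
step 4 deliver 1→2: 2={foll,b=4,log=-}
step 5 deliver 2→1: —
step 6 propose(1,'w'): —
step 7 deliver 1→2: 2={foll,b=4,log=w}
step 8 deliver 2→1: 1={lead,b=4,log=w}
step 9 deliver 1→0: 0={foll,b=4,log=w}
step 10 deliver 0→1: —
step 11 timeout(1): 1={cand,b=7,log=w}

7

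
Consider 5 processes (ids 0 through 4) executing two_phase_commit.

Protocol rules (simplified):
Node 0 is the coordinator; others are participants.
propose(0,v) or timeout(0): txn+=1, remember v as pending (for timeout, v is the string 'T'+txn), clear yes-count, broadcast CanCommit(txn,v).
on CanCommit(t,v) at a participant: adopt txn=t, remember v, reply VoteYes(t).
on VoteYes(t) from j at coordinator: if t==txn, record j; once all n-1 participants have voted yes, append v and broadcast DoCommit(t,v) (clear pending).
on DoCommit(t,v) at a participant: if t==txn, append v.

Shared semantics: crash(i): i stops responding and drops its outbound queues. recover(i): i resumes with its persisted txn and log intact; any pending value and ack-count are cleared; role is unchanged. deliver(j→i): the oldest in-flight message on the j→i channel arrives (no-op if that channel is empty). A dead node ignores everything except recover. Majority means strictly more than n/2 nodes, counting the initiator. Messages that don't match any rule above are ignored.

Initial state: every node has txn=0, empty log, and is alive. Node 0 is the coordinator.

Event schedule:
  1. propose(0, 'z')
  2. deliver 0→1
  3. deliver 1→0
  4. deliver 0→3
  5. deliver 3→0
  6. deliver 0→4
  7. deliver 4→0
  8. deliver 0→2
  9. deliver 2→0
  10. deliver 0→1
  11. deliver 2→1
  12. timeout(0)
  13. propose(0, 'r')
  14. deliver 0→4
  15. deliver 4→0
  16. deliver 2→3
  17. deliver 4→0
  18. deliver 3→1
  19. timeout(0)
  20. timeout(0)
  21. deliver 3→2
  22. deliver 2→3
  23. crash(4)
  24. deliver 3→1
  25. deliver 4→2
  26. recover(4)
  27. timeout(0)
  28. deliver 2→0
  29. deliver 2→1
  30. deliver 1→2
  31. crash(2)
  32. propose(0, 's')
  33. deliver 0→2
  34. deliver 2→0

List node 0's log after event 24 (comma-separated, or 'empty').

step 1 propose(0,'z'): 0={coor,t=1,log=-}
step 2 deliver 0→1: 1={part,t=1,log=-}
step 3 deliver 1→0: —
step 4 deliver 0→3: 3={part,t=1,log=-}
step 5 deliver 3→0: —
step 6 deliver 0→4: 4={part,t=1,log=-}
step 7 deliver 4→0: —
step 8 deliver 0→2: 2={part,t=1,log=-}
step 9 deliver 2→0: 0={coor,t=1,log=z}
step 10 deliver 0→1: 1={part,t=1,log=z}
step 11 deliver 2→1: —
step 12 timeout(0): 0={coor,t=2,log=z}
step 13 propose(0,'r'): 0={coor,t=3,log=z}
step 14 deliver 0→4: 4={part,t=1,log=z}
step 15 deliver 4→0: —
step 16 deliver 2→3: —
step 17 deliver 4→0: —
step 18 deliver 3→1: —
step 19 timeout(0): 0={coor,t=4,log=z}
step 20 timeout(0): 0={coor,t=5,log=z}
step 21 deliver 3→2: —
step 22 deliver 2→3: —
step 23 crash(4): 4={✗part,t=1,log=z}
step 24 deliver 3→1: —

z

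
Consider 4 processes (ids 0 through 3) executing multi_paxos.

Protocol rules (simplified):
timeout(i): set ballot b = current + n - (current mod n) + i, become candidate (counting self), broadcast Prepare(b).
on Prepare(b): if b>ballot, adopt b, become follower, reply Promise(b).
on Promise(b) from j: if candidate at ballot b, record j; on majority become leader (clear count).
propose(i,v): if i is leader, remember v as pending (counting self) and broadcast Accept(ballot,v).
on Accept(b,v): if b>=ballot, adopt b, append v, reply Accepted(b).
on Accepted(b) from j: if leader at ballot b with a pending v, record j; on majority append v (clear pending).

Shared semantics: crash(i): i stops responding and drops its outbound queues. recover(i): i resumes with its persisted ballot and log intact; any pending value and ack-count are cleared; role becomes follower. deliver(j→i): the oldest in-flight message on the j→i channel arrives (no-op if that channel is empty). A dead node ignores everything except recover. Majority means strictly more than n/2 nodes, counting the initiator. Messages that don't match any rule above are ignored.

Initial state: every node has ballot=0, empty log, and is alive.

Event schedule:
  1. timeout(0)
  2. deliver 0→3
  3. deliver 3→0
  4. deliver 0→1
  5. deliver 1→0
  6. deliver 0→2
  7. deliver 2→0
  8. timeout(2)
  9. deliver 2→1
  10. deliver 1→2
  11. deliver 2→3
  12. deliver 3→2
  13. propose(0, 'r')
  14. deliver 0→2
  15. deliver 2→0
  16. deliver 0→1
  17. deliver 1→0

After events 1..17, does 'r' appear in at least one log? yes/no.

no

after 1 — timeout(0): n0:cand/b4/[-]
after 2 — deliver 0→3: n3:foll/b4/[-]
after 3 — deliver 3→0: ·
after 4 — deliver 0→1: n1:foll/b4/[-]
after 5 — deliver 1→0: n0:lead/b4/[-]
after 6 — deliver 0→2: n2:foll/b4/[-]
after 7 — deliver 2→0: ·
after 8 — timeout(2): n2:cand/b10/[-]
after 9 — deliver 2→1: n1:foll/b10/[-]
after 10 — deliver 1→2: ·
after 11 — deliver 2→3: n3:foll/b10/[-]
after 12 — deliver 3→2: n2:lead/b10/[-]
after 13 — propose(0,'r'): ·
after 14 — deliver 0→2: ·
after 15 — deliver 2→0: n0:foll/b10/[-]
after 16 — deliver 0→1: ·
after 17 — deliver 1→0: ·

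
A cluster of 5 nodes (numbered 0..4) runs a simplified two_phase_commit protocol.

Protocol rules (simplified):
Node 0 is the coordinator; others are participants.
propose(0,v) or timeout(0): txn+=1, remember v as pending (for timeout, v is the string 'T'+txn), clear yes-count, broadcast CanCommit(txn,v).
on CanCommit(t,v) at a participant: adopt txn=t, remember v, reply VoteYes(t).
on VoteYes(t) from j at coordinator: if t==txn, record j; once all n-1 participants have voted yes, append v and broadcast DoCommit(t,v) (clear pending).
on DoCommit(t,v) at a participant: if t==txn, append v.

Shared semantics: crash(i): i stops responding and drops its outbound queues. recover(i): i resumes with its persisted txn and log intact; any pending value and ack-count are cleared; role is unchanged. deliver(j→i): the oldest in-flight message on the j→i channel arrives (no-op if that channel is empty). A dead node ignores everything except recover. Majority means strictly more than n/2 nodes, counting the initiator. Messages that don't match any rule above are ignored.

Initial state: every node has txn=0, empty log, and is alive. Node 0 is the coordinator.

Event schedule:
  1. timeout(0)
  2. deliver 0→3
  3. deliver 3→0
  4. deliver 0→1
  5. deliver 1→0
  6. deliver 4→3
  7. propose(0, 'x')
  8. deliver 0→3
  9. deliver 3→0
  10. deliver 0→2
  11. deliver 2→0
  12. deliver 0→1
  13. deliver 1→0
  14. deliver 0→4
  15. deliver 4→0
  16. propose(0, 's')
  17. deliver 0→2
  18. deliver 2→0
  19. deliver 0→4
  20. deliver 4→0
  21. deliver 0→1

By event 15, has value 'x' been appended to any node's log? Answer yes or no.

[1] timeout(0) → N0(coor t1 [-])
[2] deliver 0→3 → N3(part t1 [-])
[3] deliver 3→0 → ∅
[4] deliver 0→1 → N1(part t1 [-])
[5] deliver 1→0 → ∅
[6] deliver 4→3 → ∅
[7] propose(0,'x') → N0(coor t2 [-])
[8] deliver 0→3 → N3(part t2 [-])
[9] deliver 3→0 → ∅
[10] deliver 0→2 → N2(part t1 [-])
[11] deliver 2→0 → ∅
[12] deliver 0→1 → N1(part t2 [-])
[13] deliver 1→0 → ∅
[14] deliver 0→4 → N4(part t1 [-])
[15] deliver 4→0 → ∅

no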